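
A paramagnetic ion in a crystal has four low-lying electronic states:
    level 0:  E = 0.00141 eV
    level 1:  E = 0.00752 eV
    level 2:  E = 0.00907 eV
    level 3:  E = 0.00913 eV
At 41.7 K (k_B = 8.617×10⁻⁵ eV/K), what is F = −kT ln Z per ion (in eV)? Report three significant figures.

0.000155 eV

k_BT = 8.617×10⁻⁵ × 41.7 K = 0.0035933 eV.
Eᵢ/kT = 0.39240, 2.0928, 2.5241, 2.5408.
Z = Σ e^(−Eᵢ/kT) = e^(−0.39240) + e^(−2.0928) + e^(−2.5241) + e^(−2.5408) = 0.67543 + 0.12334 + 0.080130 + 0.078803 = 0.95770.
F = −kT ln Z = −0.0035933 × ln(0.95770) = −0.0035933 × -0.043221 = 0.000155 eV.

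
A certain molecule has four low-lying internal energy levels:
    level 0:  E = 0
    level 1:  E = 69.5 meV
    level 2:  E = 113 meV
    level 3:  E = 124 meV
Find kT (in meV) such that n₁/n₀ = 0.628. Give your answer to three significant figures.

n₁/n₀ = exp[−(E₁−E₀)/kT] = 0.628.
⇒ (E₁−E₀)/kT = ln(1/0.628) = ln(1.5924) = 0.46524.
kT = 69.5 meV / 0.46524 = 149 meV.

149 meV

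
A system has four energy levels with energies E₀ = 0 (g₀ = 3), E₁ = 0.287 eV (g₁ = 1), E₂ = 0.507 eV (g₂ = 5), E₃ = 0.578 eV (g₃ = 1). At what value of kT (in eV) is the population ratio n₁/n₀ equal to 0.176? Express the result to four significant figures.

0.4494 eV

n₁/n₀ = (g₁/g₀) exp[−(E₁−E₀)/kT] = 0.176.
⇒ (E₁−E₀)/kT = ln((1/3)/0.176) = ln(1.89394) = 0.638659.
kT = 0.287 eV / 0.638659 = 0.4494 eV.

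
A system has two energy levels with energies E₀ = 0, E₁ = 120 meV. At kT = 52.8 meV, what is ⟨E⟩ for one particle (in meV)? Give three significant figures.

Eᵢ/kT = 0, 2.2727.
Z = Σ e^(−Eᵢ/kT) = e^(−0) + e^(−2.2727) = 1.0000 + 0.10303 = 1.1030.
⟨E⟩ = Σ Eᵢ e^(−Eᵢ/kT) / Z = (0·1.0000 + 120·0.10303) / 1.1030 = 11.2 meV.

11.2 meV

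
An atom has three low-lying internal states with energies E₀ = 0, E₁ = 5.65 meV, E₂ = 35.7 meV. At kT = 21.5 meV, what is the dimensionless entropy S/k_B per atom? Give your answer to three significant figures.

Eᵢ/kT = 0, 0.26279, 1.6605.
Z = Σ e^(−Eᵢ/kT) = e^(−0) + e^(−0.26279) + e^(−1.6605) = 1.0000 + 0.76890 + 0.19004 = 1.9589.
⟨E⟩ = Σ EᵢPᵢ = 5.6811 meV.
S/k_B = ln Z + ⟨E⟩/kT = ln(1.9589) + 5.6811/21.5 = 0.67238 + 0.26424 = 0.937.

0.937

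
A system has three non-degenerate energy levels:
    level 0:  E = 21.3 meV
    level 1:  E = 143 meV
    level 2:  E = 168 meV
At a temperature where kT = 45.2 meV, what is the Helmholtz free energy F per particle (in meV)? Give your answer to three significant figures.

Eᵢ/kT = 0.47124, 3.1637, 3.7168.
Z = Σ e^(−Eᵢ/kT) = e^(−0.47124) + e^(−3.1637) + e^(−3.7168) = 0.62423 + 0.042269 + 0.024312 = 0.69081.
F = −kT ln Z = −45.2 × ln(0.69081) = −45.2 × -0.36989 = 16.7 meV.

16.7 meV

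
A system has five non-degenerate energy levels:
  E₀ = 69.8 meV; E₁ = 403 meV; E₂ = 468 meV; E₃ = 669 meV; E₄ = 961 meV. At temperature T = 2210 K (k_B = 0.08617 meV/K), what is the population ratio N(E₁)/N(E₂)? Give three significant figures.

1.41

k_BT = 0.08617 × 2210 K = 190.44 meV.
n₁/n₂ = exp[−(E₁−E₂)/kT] = exp(−(-65 meV)/(190.44 meV)) = exp(0.34131) = 1.41.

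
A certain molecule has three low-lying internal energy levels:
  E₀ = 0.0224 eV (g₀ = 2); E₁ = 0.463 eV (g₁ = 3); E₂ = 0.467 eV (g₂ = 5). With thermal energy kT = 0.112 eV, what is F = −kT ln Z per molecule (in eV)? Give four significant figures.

-0.06349 eV

Eᵢ/kT = 0.200000, 4.13393, 4.16964.
Z = Σ gᵢe^(−Eᵢ/kT) = 2·e^(−0.200000) + 3·e^(−4.13393) + 5·e^(−4.16964) = 1.63746 + 0.0480594 + 0.0772891 = 1.76281.
F = −kT ln Z = −0.112 × ln(1.76281) = −0.112 × 0.566909 = -0.06349 eV.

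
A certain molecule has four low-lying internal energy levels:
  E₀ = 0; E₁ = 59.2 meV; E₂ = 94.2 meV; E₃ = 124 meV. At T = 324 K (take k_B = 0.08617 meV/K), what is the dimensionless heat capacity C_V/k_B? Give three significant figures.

0.865

k_BT = 0.08617 × 324 K = 27.919 meV.
Eᵢ/kT = 0, 2.1204, 3.3740, 4.4414.
Z = Σ e^(−Eᵢ/kT) = e^(−0) + e^(−2.1204) + e^(−3.3740) + e^(−4.4414) = 1.0000 + 0.11998 + 0.034252 + 0.011779 = 1.1660.
⟨E⟩ = 10.111 meV, ⟨E²⟩ = 776.62 meV².
C_V/k_B = (⟨E²⟩ − ⟨E⟩²)/(kT)² = (776.62 − 102.23)/779.47 = 0.865.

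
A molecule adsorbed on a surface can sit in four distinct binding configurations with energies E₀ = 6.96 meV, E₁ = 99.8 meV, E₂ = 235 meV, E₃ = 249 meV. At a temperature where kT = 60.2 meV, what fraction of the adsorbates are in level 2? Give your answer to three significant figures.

Eᵢ/kT = 0.11561, 1.6578, 3.9037, 4.1362.
Z = Σ e^(−Eᵢ/kT) = e^(−0.11561) + e^(−1.6578) + e^(−3.9037) + e^(−4.1362) = 0.89082 + 0.19056 + 0.020167 + 0.015983 = 1.1175.
P₂ = e^(−E₂/kT) / Z = 0.020167/1.1175 = 0.0180.

0.0180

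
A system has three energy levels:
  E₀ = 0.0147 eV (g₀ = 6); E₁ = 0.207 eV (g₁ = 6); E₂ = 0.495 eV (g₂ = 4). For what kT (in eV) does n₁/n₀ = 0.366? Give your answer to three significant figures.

n₁/n₀ = (g₁/g₀) exp[−(E₁−E₀)/kT] = 0.366.
⇒ (E₁−E₀)/kT = ln((6/6)/0.366) = ln(2.7322) = 1.0051.
kT = 0.1923 eV / 1.0051 = 0.191 eV.

0.191 eV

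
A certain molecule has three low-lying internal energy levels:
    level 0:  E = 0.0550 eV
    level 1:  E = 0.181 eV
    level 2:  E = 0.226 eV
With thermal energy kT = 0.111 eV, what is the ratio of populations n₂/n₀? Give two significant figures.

n₂/n₀ = exp[−(E₂−E₀)/kT] = exp(−(0.1710 eV)/(0.111 eV)) = exp(-1.541) = 0.21.

0.21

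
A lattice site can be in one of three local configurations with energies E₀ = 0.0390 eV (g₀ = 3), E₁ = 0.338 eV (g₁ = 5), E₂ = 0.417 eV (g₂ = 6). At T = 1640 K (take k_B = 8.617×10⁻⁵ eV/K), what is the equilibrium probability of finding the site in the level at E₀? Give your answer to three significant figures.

0.747

k_BT = 8.617×10⁻⁵ × 1640 K = 0.14132 eV.
Eᵢ/kT = 0.27597, 2.3917, 2.9508.
Z = Σ gᵢe^(−Eᵢ/kT) = 3·e^(−0.27597) + 5·e^(−2.3917) + 6·e^(−2.9508) = 2.2765 + 0.45737 + 0.31379 = 3.0477.
P₀ = g₀ e^(−E₀/kT) / Z = 2.2765/3.0477 = 0.747.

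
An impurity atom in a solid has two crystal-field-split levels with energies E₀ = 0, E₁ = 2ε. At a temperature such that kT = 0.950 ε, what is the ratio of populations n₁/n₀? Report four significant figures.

0.1218

n₁/n₀ = exp[−(E₁−E₀)/kT] = exp(−(2ε)/(0.950ε)) = exp(-2.10526) = 0.1218.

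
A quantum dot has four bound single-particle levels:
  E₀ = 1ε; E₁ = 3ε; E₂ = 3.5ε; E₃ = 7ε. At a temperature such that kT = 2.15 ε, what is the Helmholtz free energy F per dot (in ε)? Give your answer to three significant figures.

-0.226 ε

Eᵢ/kT = 0.46512, 1.3953, 1.6279, 3.2558.
Z = Σ e^(−Eᵢ/kT) = e^(−0.46512) + e^(−1.3953) + e^(−1.6279) + e^(−3.2558) = 0.62806 + 0.24776 + 0.19634 + 0.038550 = 1.1107.
F = −kT ln Z = −2.15 × ln(1.1107) = −2.15 × 0.10499 = -0.226 ε.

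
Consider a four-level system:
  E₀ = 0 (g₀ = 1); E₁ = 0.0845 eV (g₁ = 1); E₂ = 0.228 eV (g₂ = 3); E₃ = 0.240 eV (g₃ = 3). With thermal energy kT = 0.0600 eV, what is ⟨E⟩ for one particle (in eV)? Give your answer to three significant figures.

0.0360 eV

Eᵢ/kT = 0, 1.4083, 3.8000, 4.0000.
Z = Σ gᵢe^(−Eᵢ/kT) = 1·e^(−0) + 1·e^(−1.4083) + 3·e^(−3.8000) + 3·e^(−4.0000) = 1.0000 + 0.24456 + 0.067112 + 0.054947 = 1.3666.
⟨E⟩ = Σ Eᵢ gᵢe^(−Eᵢ/kT) / Z = (0·1.0000 + 0.0845·0.24456 + 0.228·0.067112 + 0.240·0.054947) / 1.3666 = 0.0360 eV.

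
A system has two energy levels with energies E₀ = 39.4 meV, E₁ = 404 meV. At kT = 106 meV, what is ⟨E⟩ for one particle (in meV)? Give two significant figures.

51 meV

Eᵢ/kT = 0.3717, 3.811.
Z = Σ e^(−Eᵢ/kT) = e^(−0.3717) + e^(−3.811) = 0.6896 + 0.02213 = 0.7117.
⟨E⟩ = Σ Eᵢ e^(−Eᵢ/kT) / Z = (39.4·0.6896 + 404·0.02213) / 0.7117 = 51 meV.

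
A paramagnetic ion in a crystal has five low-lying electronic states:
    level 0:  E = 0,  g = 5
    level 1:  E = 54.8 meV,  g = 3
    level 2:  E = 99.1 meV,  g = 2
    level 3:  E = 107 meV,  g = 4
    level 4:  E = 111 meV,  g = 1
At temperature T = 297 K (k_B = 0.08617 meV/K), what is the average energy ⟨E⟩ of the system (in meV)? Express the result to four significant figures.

5.749 meV

k_BT = 0.08617 × 297 K = 25.5925 meV.
Eᵢ/kT = 0, 2.14125, 3.87223, 4.18091, 4.33721.
Z = Σ gᵢe^(−Eᵢ/kT) = 5·e^(−0) + 3·e^(−2.14125) + 2·e^(−3.87223) + 4·e^(−4.18091) + 1·e^(−4.33721) = 5.00000 + 0.352524 + 0.0416238 + 0.0611384 + 0.0130730 = 5.46836.
⟨E⟩ = Σ Eᵢ gᵢe^(−Eᵢ/kT) / Z = (0·5.00000 + 54.8·0.352524 + 99.1·0.0416238 + 107·0.0611384 + 111·0.0130730) / 5.46836 = 5.749 meV.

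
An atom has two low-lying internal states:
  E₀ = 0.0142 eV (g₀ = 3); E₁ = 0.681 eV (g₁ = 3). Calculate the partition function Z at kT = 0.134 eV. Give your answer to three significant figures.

Eᵢ/kT = 0.10597, 5.0821.
Z = Σ gᵢe^(−Eᵢ/kT) = 3·e^(−0.10597) + 3·e^(−5.0821) = 2.6984 + 0.018621 = 2.7170.

Z = 2.72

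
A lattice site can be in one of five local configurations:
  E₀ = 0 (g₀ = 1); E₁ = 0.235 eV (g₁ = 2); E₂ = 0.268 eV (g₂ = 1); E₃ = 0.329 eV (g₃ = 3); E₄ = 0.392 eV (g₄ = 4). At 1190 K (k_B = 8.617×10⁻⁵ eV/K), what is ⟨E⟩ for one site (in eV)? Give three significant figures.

0.0952 eV

k_BT = 8.617×10⁻⁵ × 1190 K = 0.10254 eV.
Eᵢ/kT = 0, 2.2918, 2.6136, 3.2085, 3.8229.
Z = Σ gᵢe^(−Eᵢ/kT) = 1·e^(−0) + 2·e^(−2.2918) + 1·e^(−2.6136) + 3·e^(−3.2085) + 4·e^(−3.8229) = 1.0000 + 0.20217 + 0.073270 + 0.12125 + 0.087457 = 1.4841.
⟨E⟩ = Σ Eᵢ gᵢe^(−Eᵢ/kT) / Z = (0·1.0000 + 0.235·0.20217 + 0.268·0.073270 + 0.329·0.12125 + 0.392·0.087457) / 1.4841 = 0.0952 eV.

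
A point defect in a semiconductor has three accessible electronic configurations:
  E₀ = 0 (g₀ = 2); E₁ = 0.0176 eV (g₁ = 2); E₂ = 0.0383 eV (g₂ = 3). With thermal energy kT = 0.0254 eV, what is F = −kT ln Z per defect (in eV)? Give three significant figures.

Eᵢ/kT = 0, 0.69291, 1.5079.
Z = Σ gᵢe^(−Eᵢ/kT) = 2·e^(−0) + 2·e^(−0.69291) + 3·e^(−1.5079) = 2.0000 + 1.0002 + 0.66412 = 3.6643.
F = −kT ln Z = −0.0254 × ln(3.6643) = −0.0254 × 1.2986 = -0.0330 eV.

-0.0330 eV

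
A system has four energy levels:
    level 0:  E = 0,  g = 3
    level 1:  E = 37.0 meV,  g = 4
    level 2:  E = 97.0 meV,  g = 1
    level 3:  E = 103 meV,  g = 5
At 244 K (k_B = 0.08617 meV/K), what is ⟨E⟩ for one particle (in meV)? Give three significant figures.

8.10 meV

k_BT = 0.08617 × 244 K = 21.025 meV.
Eᵢ/kT = 0, 1.7598, 4.6136, 4.8989.
Z = Σ gᵢe^(−Eᵢ/kT) = 3·e^(−0) + 4·e^(−1.7598) + 1·e^(−4.6136) + 5·e^(−4.8989) = 3.0000 + 0.68832 + 0.0099161 + 0.037274 = 3.7355.
⟨E⟩ = Σ Eᵢ gᵢe^(−Eᵢ/kT) / Z = (0·3.0000 + 37.0·0.68832 + 97.0·0.0099161 + 103·0.037274) / 3.7355 = 8.10 meV.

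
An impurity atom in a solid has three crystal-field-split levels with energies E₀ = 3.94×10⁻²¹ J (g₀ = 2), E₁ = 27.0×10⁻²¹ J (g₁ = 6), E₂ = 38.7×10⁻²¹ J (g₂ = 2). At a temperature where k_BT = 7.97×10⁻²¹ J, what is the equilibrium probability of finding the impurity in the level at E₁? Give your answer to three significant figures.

0.141

Eᵢ/kT = 0.49435, 3.3877, 4.8557.
Z = Σ gᵢe^(−Eᵢ/kT) = 2·e^(−0.49435) + 6·e^(−3.3877) + 2·e^(−4.8557) = 1.2199 + 0.20272 + 0.015568 = 1.4382.
P₁ = g₁ e^(−E₁/kT) / Z = 0.20272/1.4382 = 0.141.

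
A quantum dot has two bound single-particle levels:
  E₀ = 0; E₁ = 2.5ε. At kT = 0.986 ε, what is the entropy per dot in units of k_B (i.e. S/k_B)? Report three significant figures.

0.262

Eᵢ/kT = 0, 2.5355.
Z = Σ e^(−Eᵢ/kT) = e^(−0) + e^(−2.5355) = 1.0000 + 0.079222 = 1.0792.
⟨E⟩ = Σ EᵢPᵢ = 0.18352 ε.
S/k_B = ln Z + ⟨E⟩/kT = ln(1.0792) + 0.18352/0.986 = 0.076220 + 0.18613 = 0.262.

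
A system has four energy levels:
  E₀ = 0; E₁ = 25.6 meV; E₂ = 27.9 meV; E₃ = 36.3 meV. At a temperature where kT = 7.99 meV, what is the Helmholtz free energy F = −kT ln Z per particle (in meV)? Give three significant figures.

Eᵢ/kT = 0, 3.2040, 3.4919, 4.5432.
Z = Σ e^(−Eᵢ/kT) = e^(−0) + e^(−3.2040) + e^(−3.4919) + e^(−4.5432) = 1.0000 + 0.040599 + 0.030443 + 0.010639 = 1.0817.
F = −kT ln Z = −7.99 × ln(1.0817) = −7.99 × 0.078534 = -0.627 meV.

-0.627 meV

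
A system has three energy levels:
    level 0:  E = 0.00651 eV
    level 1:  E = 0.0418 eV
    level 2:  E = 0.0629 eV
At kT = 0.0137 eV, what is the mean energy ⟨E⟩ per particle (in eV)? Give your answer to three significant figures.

0.00981 eV

Eᵢ/kT = 0.47518, 3.0511, 4.5912.
Z = Σ e^(−Eᵢ/kT) = e^(−0.47518) + e^(−3.0511) + e^(−4.5912) = 0.62177 + 0.047307 + 0.010141 = 0.67922.
⟨E⟩ = Σ Eᵢ e^(−Eᵢ/kT) / Z = (0.00651·0.62177 + 0.0418·0.047307 + 0.0629·0.010141) / 0.67922 = 0.00981 eV.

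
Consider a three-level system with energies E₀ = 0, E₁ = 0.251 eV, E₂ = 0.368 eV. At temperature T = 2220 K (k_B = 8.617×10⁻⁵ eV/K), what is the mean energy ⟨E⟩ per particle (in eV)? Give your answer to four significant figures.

0.08573 eV

k_BT = 8.617×10⁻⁵ × 2220 K = 0.191297 eV.
Eᵢ/kT = 0, 1.31210, 1.92371.
Z = Σ e^(−Eᵢ/kT) = e^(−0) + e^(−1.31210) + e^(−1.92371) = 1.00000 + 0.269254 + 0.146064 = 1.41532.
⟨E⟩ = Σ Eᵢ e^(−Eᵢ/kT) / Z = (0·1.00000 + 0.251·0.269254 + 0.368·0.146064) / 1.41532 = 0.08573 eV.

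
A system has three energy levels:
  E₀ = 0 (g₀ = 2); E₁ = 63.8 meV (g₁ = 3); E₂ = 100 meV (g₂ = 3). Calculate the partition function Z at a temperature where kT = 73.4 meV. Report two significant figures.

Eᵢ/kT = 0, 0.8692, 1.362.
Z = Σ gᵢe^(−Eᵢ/kT) = 2·e^(−0) + 3·e^(−0.8692) + 3·e^(−1.362) = 2.000 + 1.258 + 0.7684 = 4.026.

Z = 4.0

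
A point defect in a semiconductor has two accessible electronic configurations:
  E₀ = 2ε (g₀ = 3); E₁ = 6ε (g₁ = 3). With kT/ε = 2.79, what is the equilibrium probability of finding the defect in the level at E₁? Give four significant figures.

Eᵢ/kT = 0.716846, 2.15054.
Z = Σ gᵢe^(−Eᵢ/kT) = 3·e^(−0.716846) + 3·e^(−2.15054) = 1.46487 + 0.349264 = 1.81413.
P₁ = g₁ e^(−E₁/kT) / Z = 0.349264/1.81413 = 0.1925.

0.1925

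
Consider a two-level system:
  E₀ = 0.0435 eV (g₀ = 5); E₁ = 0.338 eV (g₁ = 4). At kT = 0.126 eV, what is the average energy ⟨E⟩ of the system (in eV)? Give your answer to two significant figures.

0.065 eV

Eᵢ/kT = 0.3452, 2.683.
Z = Σ gᵢe^(−Eᵢ/kT) = 5·e^(−0.3452) + 4·e^(−2.683) = 3.540 + 0.2734 = 3.813.
⟨E⟩ = Σ Eᵢ gᵢe^(−Eᵢ/kT) / Z = (0.0435·3.540 + 0.338·0.2734) / 3.813 = 0.065 eV.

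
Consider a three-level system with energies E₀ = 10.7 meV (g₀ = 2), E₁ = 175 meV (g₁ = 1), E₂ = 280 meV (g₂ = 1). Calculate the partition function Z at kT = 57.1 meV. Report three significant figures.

Z = 1.71

Eᵢ/kT = 0.18739, 3.0648, 4.9037.
Z = Σ gᵢe^(−Eᵢ/kT) = 2·e^(−0.18739) + 1·e^(−3.0648) + 1·e^(−4.9037) = 1.6582 + 0.046663 + 0.0074191 = 1.7123.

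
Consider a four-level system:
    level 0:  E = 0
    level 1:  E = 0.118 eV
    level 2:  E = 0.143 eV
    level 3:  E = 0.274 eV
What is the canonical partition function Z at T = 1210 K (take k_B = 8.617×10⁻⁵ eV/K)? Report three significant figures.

k_BT = 8.617×10⁻⁵ × 1210 K = 0.10427 eV.
Eᵢ/kT = 0, 1.1317, 1.3714, 2.6278.
Z = Σ e^(−Eᵢ/kT) = e^(−0) + e^(−1.1317) + e^(−1.3714) + e^(−2.6278) = 1.0000 + 0.32248 + 0.25375 + 0.072237 = 1.6485.

Z = 1.65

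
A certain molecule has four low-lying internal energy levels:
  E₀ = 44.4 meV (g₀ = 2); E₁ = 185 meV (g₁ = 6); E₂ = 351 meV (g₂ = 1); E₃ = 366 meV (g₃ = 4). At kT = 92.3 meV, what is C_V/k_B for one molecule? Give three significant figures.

0.883

Eᵢ/kT = 0.48104, 2.0043, 3.8028, 3.9653.
Z = Σ gᵢe^(−Eᵢ/kT) = 2·e^(−0.48104) + 6·e^(−2.0043) + 1·e^(−3.8028) + 4·e^(−3.9653) = 1.2363 + 0.80853 + 0.022308 + 0.075849 = 2.1430.
⟨E⟩ = 112.02 meV, ⟨E²⟩ = 20074 meV².
C_V/k_B = (⟨E²⟩ − ⟨E⟩²)/(kT)² = (20074 − 12548)/8519.3 = 0.883.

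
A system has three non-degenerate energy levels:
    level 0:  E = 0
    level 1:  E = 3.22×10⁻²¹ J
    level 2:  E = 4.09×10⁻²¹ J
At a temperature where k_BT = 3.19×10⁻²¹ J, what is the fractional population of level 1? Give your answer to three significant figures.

Eᵢ/kT = 0, 1.0094, 1.2821.
Z = Σ e^(−Eᵢ/kT) = e^(−0) + e^(−1.0094) + e^(−1.2821) = 1.0000 + 0.36444 + 0.27745 = 1.6419.
P₁ = e^(−E₁/kT) / Z = 0.36444/1.6419 = 0.222.

0.222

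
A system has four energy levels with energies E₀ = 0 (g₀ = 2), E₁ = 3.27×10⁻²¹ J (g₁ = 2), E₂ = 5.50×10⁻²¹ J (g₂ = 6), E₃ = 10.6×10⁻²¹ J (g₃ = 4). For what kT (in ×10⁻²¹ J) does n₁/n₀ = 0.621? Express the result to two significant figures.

6.9 ×10⁻²¹ J

n₁/n₀ = (g₁/g₀) exp[−(E₁−E₀)/kT] = 0.621.
⇒ (E₁−E₀)/kT = ln((2/2)/0.621) = ln(1.610) = 0.4762.
kT = 3.27 ×10⁻²¹ J / 0.4762 = 6.9 ×10⁻²¹ J.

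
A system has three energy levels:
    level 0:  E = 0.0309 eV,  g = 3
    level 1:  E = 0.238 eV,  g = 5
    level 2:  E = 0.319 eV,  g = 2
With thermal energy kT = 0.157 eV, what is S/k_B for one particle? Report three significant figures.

2.04

Eᵢ/kT = 0.19682, 1.5159, 2.0318.
Z = Σ gᵢe^(−Eᵢ/kT) = 3·e^(−0.19682) + 5·e^(−1.5159) + 2·e^(−2.0318) = 2.4640 + 1.0981 + 0.26220 = 3.8243.
⟨E⟩ = Σ EᵢPᵢ = 0.11012 eV.
S/k_B = ln Z + ⟨E⟩/kT = ln(3.8243) + 0.11012/0.157 = 1.3414 + 0.70140 = 2.04.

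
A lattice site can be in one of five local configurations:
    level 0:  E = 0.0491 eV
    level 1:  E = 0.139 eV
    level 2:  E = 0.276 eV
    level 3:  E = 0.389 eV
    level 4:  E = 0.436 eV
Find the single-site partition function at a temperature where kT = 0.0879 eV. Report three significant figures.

Z = 0.840

Eᵢ/kT = 0.55859, 1.5813, 3.1399, 4.4255, 4.9602.
Z = Σ e^(−Eᵢ/kT) = e^(−0.55859) + e^(−1.5813) + e^(−3.1399) + e^(−4.4255) + e^(−4.9602) = 0.57202 + 0.20571 + 0.043287 + 0.011968 + 0.0070115 = 0.84000.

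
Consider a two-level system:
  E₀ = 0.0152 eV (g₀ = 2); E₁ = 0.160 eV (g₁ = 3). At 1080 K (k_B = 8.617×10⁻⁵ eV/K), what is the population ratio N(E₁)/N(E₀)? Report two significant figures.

0.32

k_BT = 8.617×10⁻⁵ × 1080 K = 0.09306 eV.
n₁/n₀ = (g₁/g₀) exp[−(E₁−E₀)/kT] = (3/2) × exp(−(0.1448 eV)/(0.09306 eV)) = (3/2) × exp(-1.556) = 0.32.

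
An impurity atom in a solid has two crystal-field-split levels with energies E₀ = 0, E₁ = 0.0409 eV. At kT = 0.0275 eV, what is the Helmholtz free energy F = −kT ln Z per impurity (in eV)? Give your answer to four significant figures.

-0.005603 eV

Eᵢ/kT = 0, 1.48727.
Z = Σ e^(−Eᵢ/kT) = e^(−0) + e^(−1.48727) = 1.00000 + 0.225989 = 1.22599.
F = −kT ln Z = −0.0275 × ln(1.22599) = −0.0275 × 0.203749 = -0.005603 eV.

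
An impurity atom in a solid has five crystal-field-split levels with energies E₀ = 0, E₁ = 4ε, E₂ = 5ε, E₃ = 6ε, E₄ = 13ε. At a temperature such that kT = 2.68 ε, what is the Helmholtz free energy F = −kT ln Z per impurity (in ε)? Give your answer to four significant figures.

Eᵢ/kT = 0, 1.49254, 1.86567, 2.23881, 4.85075.
Z = Σ e^(−Eᵢ/kT) = e^(−0) + e^(−1.49254) + e^(−1.86567) + e^(−2.23881) + e^(−4.85075) = 1.00000 + 0.224801 + 0.154792 + 0.106585 + 0.00782251 = 1.49400.
F = −kT ln Z = −2.68 × ln(1.49400) = −2.68 × 0.401457 = -1.076 ε.

-1.076 ε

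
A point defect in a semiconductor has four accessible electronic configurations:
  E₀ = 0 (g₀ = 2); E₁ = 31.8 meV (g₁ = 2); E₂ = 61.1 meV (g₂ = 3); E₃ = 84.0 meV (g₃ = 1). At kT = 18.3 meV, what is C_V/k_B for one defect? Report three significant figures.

Eᵢ/kT = 0, 1.7377, 3.3388, 4.5902.
Z = Σ gᵢe^(−Eᵢ/kT) = 2·e^(−0) + 2·e^(−1.7377) + 3·e^(−3.3388) + 1·e^(−4.5902) = 2.0000 + 0.35185 + 0.10644 + 0.010151 = 2.4684.
⟨E⟩ = 7.5130 meV, ⟨E²⟩ = 334.14 meV².
C_V/k_B = (⟨E²⟩ − ⟨E⟩²)/(kT)² = (334.14 − 56.445)/334.89 = 0.829.

0.829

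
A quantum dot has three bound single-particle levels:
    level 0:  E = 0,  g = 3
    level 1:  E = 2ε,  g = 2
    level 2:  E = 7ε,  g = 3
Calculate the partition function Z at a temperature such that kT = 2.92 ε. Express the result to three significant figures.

Z = 4.28

Eᵢ/kT = 0, 0.68493, 2.3973.
Z = Σ gᵢe^(−Eᵢ/kT) = 3·e^(−0) + 2·e^(−0.68493) + 3·e^(−2.3973) = 3.0000 + 1.0083 + 0.27289 = 4.2812.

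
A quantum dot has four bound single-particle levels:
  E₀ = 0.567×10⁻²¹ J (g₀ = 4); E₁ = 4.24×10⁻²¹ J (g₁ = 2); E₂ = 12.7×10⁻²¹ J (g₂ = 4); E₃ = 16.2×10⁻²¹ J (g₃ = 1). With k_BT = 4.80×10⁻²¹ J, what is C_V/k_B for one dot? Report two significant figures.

Eᵢ/kT = 0.1181, 0.8833, 2.646, 3.375.
Z = Σ gᵢe^(−Eᵢ/kT) = 4·e^(−0.1181) + 2·e^(−0.8833) + 4·e^(−2.646) + 1·e^(−3.375) = 3.554 + 0.8268 + 0.2837 + 0.03422 = 4.699.
⟨E⟩ = 2.060, ⟨E²⟩ = 15.06.
C_V/k_B = (⟨E²⟩ − ⟨E⟩²)/(kT)² = (15.06 − 4.244)/23.04 = 0.47.

0.47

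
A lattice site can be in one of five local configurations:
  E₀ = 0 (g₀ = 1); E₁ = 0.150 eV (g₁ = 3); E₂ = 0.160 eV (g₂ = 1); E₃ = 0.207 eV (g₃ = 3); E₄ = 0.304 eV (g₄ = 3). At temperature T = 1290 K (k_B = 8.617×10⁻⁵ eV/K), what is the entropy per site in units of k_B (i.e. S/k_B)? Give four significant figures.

k_BT = 8.617×10⁻⁵ × 1290 K = 0.111159 eV.
Eᵢ/kT = 0, 1.34942, 1.43938, 1.86220, 2.73482.
Z = Σ gᵢe^(−Eᵢ/kT) = 1·e^(−0) + 3·e^(−1.34942) + 1·e^(−1.43938) + 3·e^(−1.86220) + 3·e^(−2.73482) = 1.00000 + 0.778172 + 0.237075 + 0.465992 + 0.194717 = 2.67596.
⟨E⟩ = Σ EᵢPᵢ = 0.115963 eV.
S/k_B = ln Z + ⟨E⟩/kT = ln(2.67596) + 0.115963/0.111159 = 0.984308 + 1.04322 = 2.028.

2.028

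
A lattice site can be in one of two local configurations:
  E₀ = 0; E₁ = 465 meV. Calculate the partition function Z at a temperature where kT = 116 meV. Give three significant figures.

Z = 1.02

Eᵢ/kT = 0, 4.0086.
Z = Σ e^(−Eᵢ/kT) = e^(−0) + e^(−4.0086) = 1.0000 + 0.018159 = 1.0182.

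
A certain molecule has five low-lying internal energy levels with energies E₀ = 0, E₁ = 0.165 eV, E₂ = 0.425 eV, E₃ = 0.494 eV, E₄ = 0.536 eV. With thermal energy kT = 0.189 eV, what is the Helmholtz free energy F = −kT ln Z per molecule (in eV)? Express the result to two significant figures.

Eᵢ/kT = 0, 0.8730, 2.249, 2.614, 2.836.
Z = Σ e^(−Eᵢ/kT) = e^(−0) + e^(−0.8730) + e^(−2.249) + e^(−2.614) + e^(−2.836) = 1.000 + 0.4177 + 0.1055 + 0.07324 + 0.05866 = 1.655.
F = −kT ln Z = −0.189 × ln(1.655) = −0.189 × 0.5038 = -0.095 eV.

-0.095 eV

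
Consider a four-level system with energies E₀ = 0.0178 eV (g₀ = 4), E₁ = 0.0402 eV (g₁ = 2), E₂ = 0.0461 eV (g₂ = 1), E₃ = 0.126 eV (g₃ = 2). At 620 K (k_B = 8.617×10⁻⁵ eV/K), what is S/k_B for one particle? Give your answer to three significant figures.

k_BT = 8.617×10⁻⁵ × 620 K = 0.053425 eV.
Eᵢ/kT = 0.33318, 0.75246, 0.86289, 2.3584.
Z = Σ gᵢe^(−Eᵢ/kT) = 4·e^(−0.33318) + 2·e^(−0.75246) + 1·e^(−0.86289) + 2·e^(−2.3584) = 2.8666 + 0.94241 + 0.42194 + 0.18914 = 4.4201.
⟨E⟩ = Σ EᵢPᵢ = 0.029907 eV.
S/k_B = ln Z + ⟨E⟩/kT = ln(4.4201) + 0.029907/0.053425 = 1.4862 + 0.55979 = 2.05.

2.05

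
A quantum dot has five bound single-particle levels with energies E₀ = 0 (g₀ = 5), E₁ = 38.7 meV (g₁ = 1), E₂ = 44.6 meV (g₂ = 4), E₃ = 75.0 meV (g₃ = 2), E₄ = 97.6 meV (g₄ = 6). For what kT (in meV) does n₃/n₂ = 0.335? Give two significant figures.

n₃/n₂ = (g₃/g₂) exp[−(E₃−E₂)/kT] = 0.335.
⇒ (E₃−E₂)/kT = ln((2/4)/0.335) = ln(1.493) = 0.4008.
kT = 30.4 meV / 0.4008 = 76 meV.

76 meV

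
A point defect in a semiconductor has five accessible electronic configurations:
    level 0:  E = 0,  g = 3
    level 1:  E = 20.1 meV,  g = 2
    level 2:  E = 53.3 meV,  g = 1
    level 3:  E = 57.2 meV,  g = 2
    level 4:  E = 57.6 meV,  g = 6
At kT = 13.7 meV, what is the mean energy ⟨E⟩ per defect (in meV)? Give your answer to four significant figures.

4.797 meV

Eᵢ/kT = 0, 1.46715, 3.89051, 4.17518, 4.20438.
Z = Σ gᵢe^(−Eᵢ/kT) = 3·e^(−0) + 2·e^(−1.46715) + 1·e^(−3.89051) + 2·e^(−4.17518) + 6·e^(−4.20438) = 3.00000 + 0.461163 + 0.0204349 + 0.0307448 + 0.0895802 = 3.60192.
⟨E⟩ = Σ Eᵢ gᵢe^(−Eᵢ/kT) / Z = (0·3.00000 + 20.1·0.461163 + 53.3·0.0204349 + 57.2·0.0307448 + 57.6·0.0895802) / 3.60192 = 4.797 meV.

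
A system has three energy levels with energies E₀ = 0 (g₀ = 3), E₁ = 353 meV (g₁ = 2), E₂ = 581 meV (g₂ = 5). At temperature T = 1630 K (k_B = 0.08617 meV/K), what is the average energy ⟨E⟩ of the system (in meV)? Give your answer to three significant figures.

k_BT = 0.08617 × 1630 K = 140.46 meV.
Eᵢ/kT = 0, 2.5132, 4.1364.
Z = Σ gᵢe^(−Eᵢ/kT) = 3·e^(−0) + 2·e^(−2.5132) + 5·e^(−4.1364) = 3.0000 + 0.16202 + 0.079901 = 3.2419.
⟨E⟩ = Σ Eᵢ gᵢe^(−Eᵢ/kT) / Z = (0·3.0000 + 353·0.16202 + 581·0.079901) / 3.2419 = 32.0 meV.

32.0 meV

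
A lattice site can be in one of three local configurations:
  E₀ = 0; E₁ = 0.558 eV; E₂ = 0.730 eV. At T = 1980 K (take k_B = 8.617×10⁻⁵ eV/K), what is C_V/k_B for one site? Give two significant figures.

k_BT = 8.617×10⁻⁵ × 1980 K = 0.1706 eV.
Eᵢ/kT = 0, 3.271, 4.279.
Z = Σ e^(−Eᵢ/kT) = e^(−0) + e^(−3.271) + e^(−4.279) = 1.000 + 0.03797 + 0.01386 = 1.052.
⟨E⟩ = 0.02976 eV, ⟨E²⟩ = 0.01826 eV².
C_V/k_B = (⟨E²⟩ − ⟨E⟩²)/(kT)² = (0.01826 − 0.0008857)/0.02910 = 0.60.

0.60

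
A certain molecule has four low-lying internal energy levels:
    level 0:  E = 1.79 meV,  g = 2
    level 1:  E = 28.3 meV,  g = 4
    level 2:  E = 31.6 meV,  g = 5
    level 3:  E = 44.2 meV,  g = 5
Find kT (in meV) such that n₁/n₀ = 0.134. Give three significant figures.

9.81 meV

n₁/n₀ = (g₁/g₀) exp[−(E₁−E₀)/kT] = 0.134.
⇒ (E₁−E₀)/kT = ln((4/2)/0.134) = ln(14.925) = 2.7030.
kT = 26.51 meV / 2.7030 = 9.81 meV.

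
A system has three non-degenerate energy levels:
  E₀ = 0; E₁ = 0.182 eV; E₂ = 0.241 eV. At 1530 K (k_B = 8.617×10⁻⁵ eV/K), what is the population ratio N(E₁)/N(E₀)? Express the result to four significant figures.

k_BT = 8.617×10⁻⁵ × 1530 K = 0.131840 eV.
n₁/n₀ = exp[−(E₁−E₀)/kT] = exp(−(0.182 eV)/(0.131840 eV)) = exp(-1.38046) = 0.2515.

0.2515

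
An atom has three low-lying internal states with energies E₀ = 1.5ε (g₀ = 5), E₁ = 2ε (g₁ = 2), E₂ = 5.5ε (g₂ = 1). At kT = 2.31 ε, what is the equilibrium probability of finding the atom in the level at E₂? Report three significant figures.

0.0261

Eᵢ/kT = 0.64935, 0.86580, 2.3810.
Z = Σ gᵢe^(−Eᵢ/kT) = 5·e^(−0.64935) + 2·e^(−0.86580) + 1·e^(−2.3810) = 2.6119 + 0.84143 + 0.092458 = 3.5458.
P₂ = g₂ e^(−E₂/kT) / Z = 0.092458/3.5458 = 0.0261.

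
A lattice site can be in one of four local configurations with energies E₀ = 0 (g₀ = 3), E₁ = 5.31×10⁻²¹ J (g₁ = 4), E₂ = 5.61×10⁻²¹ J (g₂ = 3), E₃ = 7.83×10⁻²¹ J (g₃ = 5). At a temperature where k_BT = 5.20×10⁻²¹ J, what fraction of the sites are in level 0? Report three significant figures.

Eᵢ/kT = 0, 1.0212, 1.0788, 1.5058.
Z = Σ gᵢe^(−Eᵢ/kT) = 3·e^(−0) + 4·e^(−1.0212) + 3·e^(−1.0788) + 5·e^(−1.5058) = 3.0000 + 1.4406 + 1.0200 + 1.1092 = 6.5698.
P₀ = g₀ e^(−E₀/kT) / Z = 3.0000/6.5698 = 0.457.

0.457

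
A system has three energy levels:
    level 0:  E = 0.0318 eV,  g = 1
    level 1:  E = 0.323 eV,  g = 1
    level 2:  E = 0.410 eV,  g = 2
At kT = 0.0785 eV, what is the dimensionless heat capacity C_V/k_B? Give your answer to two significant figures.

Eᵢ/kT = 0.4051, 4.115, 5.223.
Z = Σ gᵢe^(−Eᵢ/kT) = 1·e^(−0.4051) + 1·e^(−4.115) + 2·e^(−5.223) = 0.6669 + 0.01633 + 0.01078 = 0.6940.
⟨E⟩ = 0.04453 eV, ⟨E²⟩ = 0.006038 eV².
C_V/k_B = (⟨E²⟩ − ⟨E⟩²)/(kT)² = (0.006038 − 0.001983)/0.006162 = 0.66.

0.66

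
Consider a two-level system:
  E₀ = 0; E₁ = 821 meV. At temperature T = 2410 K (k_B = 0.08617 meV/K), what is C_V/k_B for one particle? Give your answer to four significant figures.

0.2887

k_BT = 0.08617 × 2410 K = 207.670 meV.
Eᵢ/kT = 0, 3.95339.
Z = Σ e^(−Eᵢ/kT) = e^(−0) + e^(−3.95339) = 1.00000 + 0.0191895 = 1.01919.
⟨E⟩ = 15.4579 meV, ⟨E²⟩ = 12691.0 meV².
C_V/k_B = (⟨E²⟩ − ⟨E⟩²)/(kT)² = (12691.0 − 238.947)/43126.8 = 0.2887.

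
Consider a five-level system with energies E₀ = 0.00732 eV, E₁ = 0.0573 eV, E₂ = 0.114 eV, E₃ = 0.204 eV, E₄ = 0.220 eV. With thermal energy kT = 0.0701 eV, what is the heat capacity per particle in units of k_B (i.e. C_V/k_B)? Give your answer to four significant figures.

Eᵢ/kT = 0.104422, 0.817404, 1.62625, 2.91013, 3.13837.
Z = Σ e^(−Eᵢ/kT) = e^(−0.104422) + e^(−0.817404) + e^(−1.62625) + e^(−2.91013) + e^(−3.13837) = 0.900845 + 0.441577 + 0.196666 + 0.0544686 + 0.0433534 = 1.63691.
⟨E⟩ = 0.0457972 eV, ⟨E²⟩ = 0.00514325 eV².
C_V/k_B = (⟨E²⟩ − ⟨E⟩²)/(kT)² = (0.00514325 − 0.00209738)/0.00491401 = 0.6198.

0.6198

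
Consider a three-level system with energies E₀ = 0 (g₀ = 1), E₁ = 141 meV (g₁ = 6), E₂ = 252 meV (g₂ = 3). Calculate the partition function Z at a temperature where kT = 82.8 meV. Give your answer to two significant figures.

Eᵢ/kT = 0, 1.703, 3.043.
Z = Σ gᵢe^(−Eᵢ/kT) = 1·e^(−0) + 6·e^(−1.703) + 3·e^(−3.043) = 1.000 + 1.093 + 0.1431 = 2.236.

Z = 2.2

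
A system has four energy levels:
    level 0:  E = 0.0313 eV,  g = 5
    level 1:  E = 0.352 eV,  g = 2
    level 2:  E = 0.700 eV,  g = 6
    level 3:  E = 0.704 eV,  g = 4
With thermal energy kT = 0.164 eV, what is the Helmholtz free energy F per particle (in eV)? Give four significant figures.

Eᵢ/kT = 0.190854, 2.14634, 4.26829, 4.29268.
Z = Σ gᵢe^(−Eᵢ/kT) = 5·e^(−0.190854) + 2·e^(−2.14634) + 6·e^(−4.26829) + 4·e^(−4.29268) = 4.13127 + 0.233823 + 0.0840343 + 0.0546730 = 4.50380.
F = −kT ln Z = −0.164 × ln(4.50380) = −0.164 × 1.50492 = -0.2468 eV.

-0.2468 eV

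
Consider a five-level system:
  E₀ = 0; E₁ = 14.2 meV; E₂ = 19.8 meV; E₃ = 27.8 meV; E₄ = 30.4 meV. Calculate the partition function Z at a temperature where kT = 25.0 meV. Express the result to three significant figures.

Eᵢ/kT = 0, 0.56800, 0.79200, 1.1120, 1.2160.
Z = Σ e^(−Eᵢ/kT) = e^(−0) + e^(−0.56800) + e^(−0.79200) + e^(−1.1120) + e^(−1.2160) = 1.0000 + 0.56666 + 0.45294 + 0.32890 + 0.29641 = 2.6449.

Z = 2.64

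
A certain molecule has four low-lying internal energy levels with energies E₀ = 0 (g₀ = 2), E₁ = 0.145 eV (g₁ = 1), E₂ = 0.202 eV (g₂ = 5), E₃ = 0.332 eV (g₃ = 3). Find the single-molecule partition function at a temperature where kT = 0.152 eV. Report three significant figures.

Z = 4.05

Eᵢ/kT = 0, 0.95395, 1.3289, 2.1842.
Z = Σ gᵢe^(−Eᵢ/kT) = 2·e^(−0) + 1·e^(−0.95395) + 5·e^(−1.3289) + 3·e^(−2.1842) = 2.0000 + 0.38522 + 1.3238 + 0.33770 = 4.0467.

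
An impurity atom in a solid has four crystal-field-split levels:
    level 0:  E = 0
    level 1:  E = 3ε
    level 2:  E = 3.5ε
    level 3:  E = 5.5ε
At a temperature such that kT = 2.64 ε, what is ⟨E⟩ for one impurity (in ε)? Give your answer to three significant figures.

Eᵢ/kT = 0, 1.1364, 1.3258, 2.0833.
Z = Σ e^(−Eᵢ/kT) = e^(−0) + e^(−1.1364) + e^(−1.3258) + e^(−2.0833) = 1.0000 + 0.32097 + 0.26559 + 0.12452 = 1.7111.
⟨E⟩ = Σ Eᵢ e^(−Eᵢ/kT) / Z = (0·1.0000 + 3·0.32097 + 3.5·0.26559 + 5.5·0.12452) / 1.7111 = 1.51 ε.

1.51 ε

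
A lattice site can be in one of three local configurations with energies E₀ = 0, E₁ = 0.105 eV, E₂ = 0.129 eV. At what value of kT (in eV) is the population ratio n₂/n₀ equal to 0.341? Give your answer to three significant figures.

n₂/n₀ = exp[−(E₂−E₀)/kT] = 0.341.
⇒ (E₂−E₀)/kT = ln(1/0.341) = ln(2.9326) = 1.0759.
kT = 0.129 eV / 1.0759 = 0.120 eV.

0.120 eV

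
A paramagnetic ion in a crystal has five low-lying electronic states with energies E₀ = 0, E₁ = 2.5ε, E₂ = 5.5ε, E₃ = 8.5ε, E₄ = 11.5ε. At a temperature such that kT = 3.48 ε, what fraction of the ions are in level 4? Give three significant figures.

Eᵢ/kT = 0, 0.71839, 1.5805, 2.4425, 3.3046.
Z = Σ e^(−Eᵢ/kT) = e^(−0) + e^(−0.71839) + e^(−1.5805) + e^(−2.4425) + e^(−3.3046) = 1.0000 + 0.48754 + 0.20587 + 0.086943 + 0.036714 = 1.8171.
P₄ = e^(−E₄/kT) / Z = 0.036714/1.8171 = 0.0202.

0.0202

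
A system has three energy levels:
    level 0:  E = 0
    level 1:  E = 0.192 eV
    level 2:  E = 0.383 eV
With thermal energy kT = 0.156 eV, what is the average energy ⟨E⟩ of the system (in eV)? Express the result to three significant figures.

0.0646 eV

Eᵢ/kT = 0, 1.2308, 2.4551.
Z = Σ e^(−Eᵢ/kT) = e^(−0) + e^(−1.2308) + e^(−2.4551) = 1.0000 + 0.29206 + 0.085855 = 1.3779.
⟨E⟩ = Σ Eᵢ e^(−Eᵢ/kT) / Z = (0·1.0000 + 0.192·0.29206 + 0.383·0.085855) / 1.3779 = 0.0646 eV.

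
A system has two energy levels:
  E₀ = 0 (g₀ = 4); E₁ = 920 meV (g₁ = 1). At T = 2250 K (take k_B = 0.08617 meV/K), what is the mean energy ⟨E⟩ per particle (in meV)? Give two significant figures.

2.0 meV

k_BT = 0.08617 × 2250 K = 193.9 meV.
Eᵢ/kT = 0, 4.745.
Z = Σ gᵢe^(−Eᵢ/kT) = 4·e^(−0) + 1·e^(−4.745) = 4.000 + 0.008695 = 4.009.
⟨E⟩ = Σ Eᵢ gᵢe^(−Eᵢ/kT) / Z = (0·4.000 + 920·0.008695) / 4.009 = 2.0 meV.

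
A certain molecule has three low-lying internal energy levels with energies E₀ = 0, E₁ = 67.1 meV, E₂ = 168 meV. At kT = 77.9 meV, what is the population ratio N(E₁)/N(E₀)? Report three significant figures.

n₁/n₀ = exp[−(E₁−E₀)/kT] = exp(−(67.1 meV)/(77.9 meV)) = exp(-0.86136) = 0.423.

0.423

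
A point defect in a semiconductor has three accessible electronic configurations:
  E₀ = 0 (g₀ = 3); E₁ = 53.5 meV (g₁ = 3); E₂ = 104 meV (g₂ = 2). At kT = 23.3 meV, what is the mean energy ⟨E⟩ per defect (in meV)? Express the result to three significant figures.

5.58 meV

Eᵢ/kT = 0, 2.2961, 4.4635.
Z = Σ gᵢe^(−Eᵢ/kT) = 3·e^(−0) + 3·e^(−2.2961) + 2·e^(−4.4635) = 3.0000 + 0.30195 + 0.023044 = 3.3250.
⟨E⟩ = Σ Eᵢ gᵢe^(−Eᵢ/kT) / Z = (0·3.0000 + 53.5·0.30195 + 104·0.023044) / 3.3250 = 5.58 meV.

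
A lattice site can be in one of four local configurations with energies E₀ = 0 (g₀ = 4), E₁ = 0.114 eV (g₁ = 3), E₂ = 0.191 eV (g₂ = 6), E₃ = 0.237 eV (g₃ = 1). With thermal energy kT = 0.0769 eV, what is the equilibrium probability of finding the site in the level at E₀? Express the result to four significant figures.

0.7652

Eᵢ/kT = 0, 1.48244, 2.48375, 3.08192.
Z = Σ gᵢe^(−Eᵢ/kT) = 4·e^(−0) + 3·e^(−1.48244) + 6·e^(−2.48375) + 1·e^(−3.08192) = 4.00000 + 0.681249 + 0.500579 + 0.0458711 = 5.22770.
P₀ = g₀ e^(−E₀/kT) / Z = 4.00000/5.22770 = 0.7652.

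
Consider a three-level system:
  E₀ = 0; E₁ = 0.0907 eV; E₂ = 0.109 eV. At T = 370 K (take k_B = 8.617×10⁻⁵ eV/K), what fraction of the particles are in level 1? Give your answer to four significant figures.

k_BT = 8.617×10⁻⁵ × 370 K = 0.0318829 eV.
Eᵢ/kT = 0, 2.84479, 3.41876.
Z = Σ e^(−Eᵢ/kT) = e^(−0) + e^(−2.84479) + e^(−3.41876) = 1.00000 + 0.0581465 + 0.0327530 = 1.09090.
P₁ = e^(−E₁/kT) / Z = 0.0581465/1.09090 = 0.05330.

0.05330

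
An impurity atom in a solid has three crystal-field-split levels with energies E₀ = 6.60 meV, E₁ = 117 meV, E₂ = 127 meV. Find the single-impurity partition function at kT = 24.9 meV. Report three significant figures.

Z = 0.782

Eᵢ/kT = 0.26506, 4.6988, 5.1004.
Z = Σ e^(−Eᵢ/kT) = e^(−0.26506) + e^(−4.6988) + e^(−5.1004) = 0.76716 + 0.0091062 + 0.0060943 = 0.78236.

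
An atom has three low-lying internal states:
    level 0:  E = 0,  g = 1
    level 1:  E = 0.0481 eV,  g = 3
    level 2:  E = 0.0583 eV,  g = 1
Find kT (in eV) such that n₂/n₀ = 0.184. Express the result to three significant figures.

0.0344 eV

n₂/n₀ = (g₂/g₀) exp[−(E₂−E₀)/kT] = 0.184.
⇒ (E₂−E₀)/kT = ln((1/1)/0.184) = ln(5.4348) = 1.6928.
kT = 0.0583 eV / 1.6928 = 0.0344 eV.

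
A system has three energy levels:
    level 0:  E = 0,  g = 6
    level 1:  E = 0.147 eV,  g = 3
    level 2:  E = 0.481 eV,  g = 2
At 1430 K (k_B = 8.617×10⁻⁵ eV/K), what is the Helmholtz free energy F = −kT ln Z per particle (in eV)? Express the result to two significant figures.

-0.24 eV

k_BT = 8.617×10⁻⁵ × 1430 K = 0.1232 eV.
Eᵢ/kT = 0, 1.193, 3.904.
Z = Σ gᵢe^(−Eᵢ/kT) = 6·e^(−0) + 3·e^(−1.193) + 2·e^(−3.904) = 6.000 + 0.9099 + 0.04032 = 6.950.
F = −kT ln Z = −0.1232 × ln(6.950) = −0.1232 × 1.939 = -0.24 eV.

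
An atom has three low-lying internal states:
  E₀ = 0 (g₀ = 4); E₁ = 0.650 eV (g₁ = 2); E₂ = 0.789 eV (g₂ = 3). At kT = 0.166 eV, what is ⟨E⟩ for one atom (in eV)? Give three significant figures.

Eᵢ/kT = 0, 3.9157, 4.7530.
Z = Σ gᵢe^(−Eᵢ/kT) = 4·e^(−0) + 2·e^(−3.9157) + 3·e^(−4.7530) = 4.0000 + 0.039853 + 0.025877 = 4.0657.
⟨E⟩ = Σ Eᵢ gᵢe^(−Eᵢ/kT) / Z = (0·4.0000 + 0.650·0.039853 + 0.789·0.025877) / 4.0657 = 0.0114 eV.

0.0114 eV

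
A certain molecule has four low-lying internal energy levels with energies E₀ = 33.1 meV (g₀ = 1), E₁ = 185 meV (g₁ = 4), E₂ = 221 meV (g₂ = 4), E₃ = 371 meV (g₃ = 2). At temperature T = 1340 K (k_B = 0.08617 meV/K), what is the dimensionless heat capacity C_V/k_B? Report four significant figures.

k_BT = 0.08617 × 1340 K = 115.468 meV.
Eᵢ/kT = 0.286660, 1.60218, 1.91395, 3.21301.
Z = Σ gᵢe^(−Eᵢ/kT) = 1·e^(−0.286660) + 4·e^(−1.60218) + 4·e^(−1.91395) + 2·e^(−3.21301) = 0.750767 + 0.805827 + 0.589986 + 0.0804706 = 2.22705.
⟨E⟩ = 150.050 meV, ⟨E²⟩ = 30665.5 meV².
C_V/k_B = (⟨E²⟩ − ⟨E⟩²)/(kT)² = (30665.5 − 22515.0)/13332.9 = 0.6113.

0.6113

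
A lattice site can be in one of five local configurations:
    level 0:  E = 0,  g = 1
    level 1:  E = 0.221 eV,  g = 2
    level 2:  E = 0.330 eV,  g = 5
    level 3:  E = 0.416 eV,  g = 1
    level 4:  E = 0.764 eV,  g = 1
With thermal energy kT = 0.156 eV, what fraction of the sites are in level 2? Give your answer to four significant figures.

0.2785

Eᵢ/kT = 0, 1.41667, 2.11538, 2.66667, 4.89744.
Z = Σ gᵢe^(−Eᵢ/kT) = 1·e^(−0) + 2·e^(−1.41667) + 5·e^(−2.11538) + 1·e^(−2.66667) + 1·e^(−4.89744) = 1.00000 + 0.485041 + 0.602937 + 0.0694832 + 0.00746567 = 2.16493.
P₂ = g₂ e^(−E₂/kT) / Z = 0.602937/2.16493 = 0.2785.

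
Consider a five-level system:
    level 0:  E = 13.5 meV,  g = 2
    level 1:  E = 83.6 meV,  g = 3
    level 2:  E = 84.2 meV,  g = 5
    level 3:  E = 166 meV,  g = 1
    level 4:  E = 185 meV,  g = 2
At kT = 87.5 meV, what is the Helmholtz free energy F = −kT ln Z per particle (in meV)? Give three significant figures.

-144 meV

Eᵢ/kT = 0.15429, 0.95543, 0.96229, 1.8971, 2.1143.
Z = Σ gᵢe^(−Eᵢ/kT) = 2·e^(−0.15429) + 3·e^(−0.95543) + 5·e^(−0.96229) + 1·e^(−1.8971) + 2·e^(−2.1143) = 1.7140 + 1.1539 + 1.9101 + 0.15000 + 0.24144 = 5.1694.
F = −kT ln Z = −87.5 × ln(5.1694) = −87.5 × 1.6428 = -144 meV.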